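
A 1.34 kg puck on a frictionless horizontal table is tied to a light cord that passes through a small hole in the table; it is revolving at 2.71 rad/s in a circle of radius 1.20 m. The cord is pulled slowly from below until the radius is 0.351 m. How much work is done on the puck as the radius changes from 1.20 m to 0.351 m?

The constraining force is radial, so m r² ω about the center is conserved.
ω₂ = ω₁ (r₁/r₂)² = (2.71)(1.20/0.351)² = 31.68 rad/s.
W = ΔKE = ½m(v₂² − v₁²) = 75.73 J.

W ≈ 75.7 J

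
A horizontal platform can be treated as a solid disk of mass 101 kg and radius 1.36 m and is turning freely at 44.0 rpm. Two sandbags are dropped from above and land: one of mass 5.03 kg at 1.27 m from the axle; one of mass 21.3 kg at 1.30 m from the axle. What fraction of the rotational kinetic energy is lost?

fraction ≈ 0.321

No external torque acts about the axle; L_before = L_after.
I_p = ½(101)(1.36)² = 93.40 kg·m².
Added inertia Σmr² = (5.03)(1.27)² + (21.3)(1.30)² = 44.11 kg·m²; I_f = 93.40 + 44.11 = 137.5 kg·m².
ω_f = I_p ω_i / I_f = (93.40)(44.0) / 137.5 = 29.89 rpm.
KE_i = ½(93.40)(4.608 rad/s)² = 991.5 J; KE_f = ½(137.5)(3.130)² = 673.5 J.
Fraction lost = 0.3208.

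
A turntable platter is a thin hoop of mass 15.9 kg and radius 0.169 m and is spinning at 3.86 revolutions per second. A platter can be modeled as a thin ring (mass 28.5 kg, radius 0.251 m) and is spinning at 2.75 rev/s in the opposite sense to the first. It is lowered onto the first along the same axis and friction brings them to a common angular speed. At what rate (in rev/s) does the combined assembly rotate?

The coupling torques are internal; angular momentum about the shared axis is conserved.
Moments of inertia: I_A = (15.9)(0.169)² = 0.4541 kg·m²; I_B = (28.5)(0.251)² = 1.796 kg·m².
Taking A's sense as positive: L = (0.4541)(3.86) − (1.796)(2.75) = -3.185 kg·m²·rev/s.
Combined I = 0.4541 + 1.796 = 2.250 kg·m².
ω_f = L / I = -3.185 / 2.250 = -1.416 rev/s.

|ω_f| ≈ 1.42 rev/s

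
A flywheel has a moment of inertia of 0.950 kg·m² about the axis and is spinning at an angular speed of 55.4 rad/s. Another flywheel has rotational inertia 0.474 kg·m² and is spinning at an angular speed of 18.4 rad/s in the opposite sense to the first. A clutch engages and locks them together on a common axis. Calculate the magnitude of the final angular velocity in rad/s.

|ω_f| ≈ 30.8 rad/s

The coupling torques are internal; angular momentum about the shared axis is conserved.
Taking A's sense as positive: L = (0.9500)(55.4) − (0.4740)(18.4) = 43.91 kg·m²·rad/s.
Combined I = 0.9500 + 0.4740 = 1.424 kg·m².
ω_f = L / I = 43.91 / 1.424 = 30.83 rad/s.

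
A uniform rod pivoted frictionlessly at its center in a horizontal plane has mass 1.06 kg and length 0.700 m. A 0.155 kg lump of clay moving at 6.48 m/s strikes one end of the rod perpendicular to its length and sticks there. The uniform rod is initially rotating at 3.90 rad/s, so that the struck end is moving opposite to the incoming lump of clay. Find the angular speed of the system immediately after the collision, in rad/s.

|ω_f| ≈ 2.93 rad/s

The axle reaction passes through the pivot and exerts no torque about it; angular momentum about the pivot is conserved through the impact.
I_p = (1/12)(1.06)(0.700)² = 0.04328 kg·m². Taking the sense of the lump of clay's angular momentum as positive, L_{lump} = m v R = (0.155)(6.48)(0.700/2) = 0.3515 kg·m²/s.
L_i = −I_p ω_p + m v R = −(0.04328)(3.90) + 0.3515 = 0.1827 kg·m²/s.
After sticking, I_f = I_p + m R² = 0.04328 + (0.155)(0.700/2)² = 0.06227 kg·m².
ω_f = L_i / I_f = 0.1827 / 0.06227 = 2.935 rad/s.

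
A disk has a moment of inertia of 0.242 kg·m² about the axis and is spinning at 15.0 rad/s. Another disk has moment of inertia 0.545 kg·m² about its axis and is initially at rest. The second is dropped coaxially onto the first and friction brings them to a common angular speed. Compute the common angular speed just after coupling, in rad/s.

|ω_f| ≈ 4.61 rad/s

No external torque acts about the common axis, so total angular momentum is conserved.
Taking A's sense as positive: L = (0.2420)(15.0) = 3.630 kg·m²·rad/s.
Combined I = 0.2420 + 0.5450 = 0.7870 kg·m².
ω_f = L / I = 3.630 / 0.7870 = 4.612 rad/s.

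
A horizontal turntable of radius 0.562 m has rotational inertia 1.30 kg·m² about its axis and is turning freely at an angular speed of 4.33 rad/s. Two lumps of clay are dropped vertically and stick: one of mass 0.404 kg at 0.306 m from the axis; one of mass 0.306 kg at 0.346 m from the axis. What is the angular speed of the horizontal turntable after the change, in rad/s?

No external torque acts about the axis; L_before = L_after.
Added inertia Σmr² = (0.404)(0.306)² + (0.306)(0.346)² = 0.07446 kg·m²; I_f = 1.300 + 0.07446 = 1.374 kg·m².
ω_f = I_p ω_i / I_f = (1.300)(4.33) / 1.374 = 4.095 rad/s.

ω_f ≈ 4.10 rad/s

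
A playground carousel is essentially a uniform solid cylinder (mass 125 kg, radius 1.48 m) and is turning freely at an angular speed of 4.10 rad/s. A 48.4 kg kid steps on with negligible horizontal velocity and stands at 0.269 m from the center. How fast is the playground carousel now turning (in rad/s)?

No external torque acts about the center; L_before = L_after.
I_p = ½(125)(1.48)² = 136.9 kg·m².
Added inertia Σmr² = (48.4)(0.269)² = 3.502 kg·m²; I_f = 136.9 + 3.502 = 140.4 kg·m².
ω_f = I_p ω_i / I_f = (136.9)(4.10) / 140.4 = 3.998 rad/s.

ω_f ≈ 4.00 rad/s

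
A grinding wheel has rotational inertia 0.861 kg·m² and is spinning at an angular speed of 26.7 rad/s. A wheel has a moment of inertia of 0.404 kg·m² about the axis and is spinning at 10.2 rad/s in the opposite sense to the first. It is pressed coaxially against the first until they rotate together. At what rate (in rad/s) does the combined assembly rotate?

|ω_f| ≈ 14.9 rad/s

The coupling torques are internal; angular momentum about the shared axis is conserved.
Taking A's sense as positive: L = (0.8610)(26.7) − (0.4040)(10.2) = 18.87 kg·m²·rad/s.
Combined I = 0.8610 + 0.4040 = 1.265 kg·m².
ω_f = L / I = 18.87 / 1.265 = 14.92 rad/s.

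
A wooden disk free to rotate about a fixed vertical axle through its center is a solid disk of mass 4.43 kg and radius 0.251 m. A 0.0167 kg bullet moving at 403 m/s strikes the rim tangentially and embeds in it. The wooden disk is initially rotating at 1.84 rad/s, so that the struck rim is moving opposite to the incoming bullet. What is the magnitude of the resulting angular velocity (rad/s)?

|ω_f| ≈ 10.2 rad/s

About the axle the impulsive forces during the collision are internal, so angular momentum about that axis is conserved.
I_p = ½(4.43)(0.251)² = 0.1395 kg·m². Taking the sense of the bullet's angular momentum as positive, L_{bullet} = m v R = (0.0167)(403)(0.251) = 1.689 kg·m²/s.
L_i = −I_p ω_p + m v R = −(0.1395)(1.84) + 1.689 = 1.432 kg·m²/s.
After sticking, I_f = I_p + m R² = 0.1395 + (0.0167)(0.251)² = 0.1406 kg·m².
ω_f = L_i / I_f = 1.432 / 0.1406 = 10.19 rad/s.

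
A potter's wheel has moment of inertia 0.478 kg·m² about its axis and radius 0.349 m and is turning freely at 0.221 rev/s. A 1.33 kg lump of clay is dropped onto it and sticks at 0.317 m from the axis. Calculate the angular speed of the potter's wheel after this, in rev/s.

The added mass arrives with no angular momentum about the axis, and any external torque about the axis is negligible, so the system's angular momentum is conserved.
Added inertia Σmr² = (1.33)(0.317)² = 0.1337 kg·m²; I_f = 0.4780 + 0.1337 = 0.6117 kg·m².
ω_f = I_p ω_i / I_f = (0.4780)(0.221) / 0.6117 = 0.1727 rev/s.

ω_f ≈ 0.173 rev/s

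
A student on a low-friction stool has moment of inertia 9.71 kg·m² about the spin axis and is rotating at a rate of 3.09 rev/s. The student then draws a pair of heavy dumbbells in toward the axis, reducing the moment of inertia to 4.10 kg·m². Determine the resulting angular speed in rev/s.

ω₂ ≈ 7.32 rev/s

With no external torque about the axis, L is conserved: I₁ω₁ = I₂ω₂.
ω₂ = I₁ω₁ / I₂ = (9.710)(3.09 rev/s) / (4.100) = 7.318 rev/s.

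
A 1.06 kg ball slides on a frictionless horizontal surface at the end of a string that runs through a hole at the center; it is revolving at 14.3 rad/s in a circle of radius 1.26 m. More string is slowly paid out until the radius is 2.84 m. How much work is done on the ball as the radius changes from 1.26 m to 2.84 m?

W ≈ -138 J

No torque about the axis ⇒ m r₁² ω₁ = m r₂² ω₂.
ω₂ = ω₁ (r₁/r₂)² = (14.3)(1.26/2.84)² = 2.815 rad/s.
W = ΔKE = ½m(v₂² − v₁²) = -138.2 J.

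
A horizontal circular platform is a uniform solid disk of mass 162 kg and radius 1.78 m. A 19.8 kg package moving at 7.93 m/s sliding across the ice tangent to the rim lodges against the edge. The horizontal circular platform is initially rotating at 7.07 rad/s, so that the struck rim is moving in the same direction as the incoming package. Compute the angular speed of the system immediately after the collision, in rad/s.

About the central axle the impulsive forces during the collision are internal, so angular momentum about that axis is conserved.
I_p = ½(162)(1.78)² = 256.6 kg·m². Taking the sense of the package's angular momentum as positive, L_{package} = m v R = (19.8)(7.93)(1.78) = 279.5 kg·m²/s.
L_i = +I_p ω_p + m v R = +(256.6)(7.07) + 279.5 = 2094 kg·m²/s.
After sticking, I_f = I_p + m R² = 256.6 + (19.8)(1.78)² = 319.4 kg·m².
ω_f = L_i / I_f = 2094 / 319.4 = 6.556 rad/s.

|ω_f| ≈ 6.56 rad/s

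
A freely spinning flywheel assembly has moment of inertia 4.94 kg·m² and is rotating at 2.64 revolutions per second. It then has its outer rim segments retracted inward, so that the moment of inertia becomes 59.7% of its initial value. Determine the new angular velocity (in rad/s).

ω₂ ≈ 27.8 rad/s

No external torque acts about the spin axis, so angular momentum is conserved.
I₂ = 0.597 × 4.94 = 2.949 kg·m².
ω₂ = I₁ω₁ / I₂ = (4.940)(2.64 rev/s) / (2.949) = 4.422 rev/s = 27.78 rad/s.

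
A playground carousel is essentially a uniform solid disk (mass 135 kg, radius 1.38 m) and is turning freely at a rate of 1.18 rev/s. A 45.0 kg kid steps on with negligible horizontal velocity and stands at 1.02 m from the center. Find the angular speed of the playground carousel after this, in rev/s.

ω_f ≈ 0.865 rev/s

No external torque acts about the center; L_before = L_after.
I_p = ½(135)(1.38)² = 128.5 kg·m².
Added inertia Σmr² = (45.0)(1.02)² = 46.82 kg·m²; I_f = 128.5 + 46.82 = 175.4 kg·m².
ω_f = I_p ω_i / I_f = (128.5)(1.18) / 175.4 = 0.8650 rev/s.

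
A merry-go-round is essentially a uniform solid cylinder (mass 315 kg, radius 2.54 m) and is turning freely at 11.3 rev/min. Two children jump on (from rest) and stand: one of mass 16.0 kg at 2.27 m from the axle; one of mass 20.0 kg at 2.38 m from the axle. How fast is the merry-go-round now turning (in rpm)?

The added mass arrives with no angular momentum about the axle, and any external torque about the axle is negligible, so the system's angular momentum is conserved.
I_p = ½(315)(2.54)² = 1016 kg·m².
Added inertia Σmr² = (16.0)(2.27)² + (20.0)(2.38)² = 195.7 kg·m²; I_f = 1016 + 195.7 = 1212 kg·m².
ω_f = I_p ω_i / I_f = (1016)(11.3) / 1212 = 9.475 rpm.

ω_f ≈ 9.47 rpm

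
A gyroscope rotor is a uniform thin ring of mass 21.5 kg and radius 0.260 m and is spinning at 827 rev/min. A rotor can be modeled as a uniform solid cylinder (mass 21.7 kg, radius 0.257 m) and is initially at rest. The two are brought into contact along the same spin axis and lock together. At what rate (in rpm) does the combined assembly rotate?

|ω_f| ≈ 554 rpm

No external torque acts about the common axis, so total angular momentum is conserved.
Moments of inertia: I_A = (21.5)(0.260)² = 1.453 kg·m²; I_B = ½(21.7)(0.257)² = 0.7166 kg·m².
Taking A's sense as positive: L = (1.453)(827) = 1202 kg·m²·rpm.
Combined I = 1.453 + 0.7166 = 2.170 kg·m².
ω_f = L / I = 1202 / 2.170 = 553.9 rpm.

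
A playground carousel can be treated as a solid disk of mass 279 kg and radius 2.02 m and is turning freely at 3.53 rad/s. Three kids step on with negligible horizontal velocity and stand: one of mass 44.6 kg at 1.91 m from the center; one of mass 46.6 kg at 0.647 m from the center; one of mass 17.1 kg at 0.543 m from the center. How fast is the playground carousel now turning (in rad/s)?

ω_f ≈ 2.66 rad/s

The added mass arrives with no angular momentum about the center, and any external torque about the center is negligible, so the system's angular momentum is conserved.
I_p = ½(279)(2.02)² = 569.2 kg·m².
Added inertia Σmr² = (44.6)(1.91)² + (46.6)(0.647)² + (17.1)(0.543)² = 187.3 kg·m²; I_f = 569.2 + 187.3 = 756.5 kg·m².
ω_f = I_p ω_i / I_f = (569.2)(3.53) / 756.5 = 2.656 rad/s.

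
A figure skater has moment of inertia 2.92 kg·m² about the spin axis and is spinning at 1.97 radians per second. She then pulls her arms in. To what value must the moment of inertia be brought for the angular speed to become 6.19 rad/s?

I₂ ≈ 0.929 kg·m²

Angular momentum about the spin axis is conserved since the torque about it is zero.
I₂ = I₁ω₁ / ω₂ = (2.92)(1.97) / (6.19) = 0.9293 kg·m².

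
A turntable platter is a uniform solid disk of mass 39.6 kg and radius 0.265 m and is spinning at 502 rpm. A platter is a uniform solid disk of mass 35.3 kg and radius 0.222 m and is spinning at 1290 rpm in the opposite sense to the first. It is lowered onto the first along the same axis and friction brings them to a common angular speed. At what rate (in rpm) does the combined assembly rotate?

|ω_f| ≈ 188 rpm

No external torque acts about the common axis, so total angular momentum is conserved.
Moments of inertia: I_A = ½(39.6)(0.265)² = 1.390 kg·m²; I_B = ½(35.3)(0.222)² = 0.8699 kg·m².
Taking A's sense as positive: L = (1.390)(502) − (0.8699)(1290) = -424.1 kg·m²·rpm.
Combined I = 1.390 + 0.8699 = 2.260 kg·m².
ω_f = L / I = -424.1 / 2.260 = -187.6 rpm.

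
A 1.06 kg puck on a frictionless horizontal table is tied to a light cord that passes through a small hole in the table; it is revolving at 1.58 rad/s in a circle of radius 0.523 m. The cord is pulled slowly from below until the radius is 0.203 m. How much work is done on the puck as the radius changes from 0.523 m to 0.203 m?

W ≈ 2.04 J

No torque about the axis ⇒ m r₁² ω₁ = m r₂² ω₂.
ω₂ = ω₁ (r₁/r₂)² = (1.58)(0.523/0.203)² = 10.49 rad/s.
W = ΔKE = ½m(v₂² − v₁²) = 2.040 J.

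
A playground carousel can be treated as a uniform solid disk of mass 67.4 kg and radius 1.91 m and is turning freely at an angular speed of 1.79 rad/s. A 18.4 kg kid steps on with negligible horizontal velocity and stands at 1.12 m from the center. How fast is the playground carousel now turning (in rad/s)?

ω_f ≈ 1.51 rad/s

The added mass arrives with no angular momentum about the center, and any external torque about the center is negligible, so the system's angular momentum is conserved.
I_p = ½(67.4)(1.91)² = 122.9 kg·m².
Added inertia Σmr² = (18.4)(1.12)² = 23.08 kg·m²; I_f = 122.9 + 23.08 = 146.0 kg·m².
ω_f = I_p ω_i / I_f = (122.9)(1.79) / 146.0 = 1.507 rad/s.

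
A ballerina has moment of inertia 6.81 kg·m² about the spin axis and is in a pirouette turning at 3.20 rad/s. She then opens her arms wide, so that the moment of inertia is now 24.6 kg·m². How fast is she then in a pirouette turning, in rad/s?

ω₂ ≈ 0.886 rad/s

Angular momentum about the spin axis is conserved since the torque about it is zero.
ω₂ = I₁ω₁ / I₂ = (6.810)(3.20 rad/s) / (24.60) = 0.8859 rad/s.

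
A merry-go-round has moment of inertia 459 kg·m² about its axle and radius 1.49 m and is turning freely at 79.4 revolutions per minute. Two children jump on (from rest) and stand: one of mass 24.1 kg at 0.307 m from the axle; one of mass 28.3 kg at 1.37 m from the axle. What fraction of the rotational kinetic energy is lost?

The added mass arrives with no angular momentum about the axle, and any external torque about the axle is negligible, so the system's angular momentum is conserved.
Added inertia Σmr² = (24.1)(0.307)² + (28.3)(1.37)² = 55.39 kg·m²; I_f = 459.0 + 55.39 = 514.4 kg·m².
ω_f = I_p ω_i / I_f = (459.0)(79.4) / 514.4 = 70.85 rpm.
KE_i = ½(459.0)(8.315 rad/s)² = 15870 J; KE_f = ½(514.4)(7.419)² = 14160 J.
Fraction lost = 0.1077.

fraction ≈ 0.108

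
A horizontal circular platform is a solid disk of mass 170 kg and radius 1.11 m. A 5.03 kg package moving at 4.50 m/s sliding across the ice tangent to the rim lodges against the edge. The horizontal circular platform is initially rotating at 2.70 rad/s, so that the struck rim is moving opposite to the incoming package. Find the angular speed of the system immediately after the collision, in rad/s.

|ω_f| ≈ 2.32 rad/s

About the central axle the impulsive forces during the collision are internal, so angular momentum about that axis is conserved.
I_p = ½(170)(1.11)² = 104.7 kg·m². Taking the sense of the package's angular momentum as positive, L_{package} = m v R = (5.03)(4.50)(1.11) = 25.12 kg·m²/s.
L_i = −I_p ω_p + m v R = −(104.7)(2.70) + 25.12 = -257.6 kg·m²/s.
After sticking, I_f = I_p + m R² = 104.7 + (5.03)(1.11)² = 110.9 kg·m².
ω_f = L_i / I_f = -257.6 / 110.9 = -2.323 rad/s.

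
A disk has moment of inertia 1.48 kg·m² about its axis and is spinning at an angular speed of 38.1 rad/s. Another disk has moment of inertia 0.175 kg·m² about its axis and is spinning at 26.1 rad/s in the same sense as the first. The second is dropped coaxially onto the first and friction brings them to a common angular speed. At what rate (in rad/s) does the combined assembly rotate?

|ω_f| ≈ 36.8 rad/s

The coupling torques are internal; angular momentum about the shared axis is conserved.
Taking A's sense as positive: L = (1.480)(38.1) + (0.1750)(26.1) = 60.96 kg·m²·rad/s.
Combined I = 1.480 + 0.1750 = 1.655 kg·m².
ω_f = L / I = 60.96 / 1.655 = 36.83 rad/s.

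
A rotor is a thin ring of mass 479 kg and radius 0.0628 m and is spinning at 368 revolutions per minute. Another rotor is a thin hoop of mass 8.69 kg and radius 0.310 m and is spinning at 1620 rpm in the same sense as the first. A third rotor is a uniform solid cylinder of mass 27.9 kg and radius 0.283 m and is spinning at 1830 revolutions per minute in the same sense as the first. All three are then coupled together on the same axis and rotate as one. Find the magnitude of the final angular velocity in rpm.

The coupling torques are internal; angular momentum about the shared axis is conserved.
Moments of inertia: I_A = (479)(0.0628)² = 1.889 kg·m²; I_B = (8.69)(0.310)² = 0.8351 kg·m²; I_C = ½(27.9)(0.283)² = 1.117 kg·m².
Taking A's sense as positive: L = (1.889)(368) + (0.8351)(1620) + (1.117)(1830) = 4093 kg·m²·rpm.
Combined I = 1.889 + 0.8351 + 1.117 = 3.841 kg·m².
ω_f = L / I = 4093 / 3.841 = 1065 rpm.

|ω_f| ≈ 1070 rpm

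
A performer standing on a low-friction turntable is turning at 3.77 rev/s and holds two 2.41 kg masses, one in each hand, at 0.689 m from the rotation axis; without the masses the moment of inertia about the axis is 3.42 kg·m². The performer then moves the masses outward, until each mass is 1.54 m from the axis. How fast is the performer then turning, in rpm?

ω₂ ≈ 86.9 rpm

No external torque acts about the spin axis, so angular momentum is conserved.
I₁ = 3.42 + 2(2.41)(0.689)² = 5.708 kg·m²; I₂ = 3.42 + 2(2.41)(1.54)² = 14.85 kg·m².
ω₂ = I₁ω₁ / I₂ = (5.708)(3.77 rev/s) / (14.85) = 1.449 rev/s = 86.94 rpm.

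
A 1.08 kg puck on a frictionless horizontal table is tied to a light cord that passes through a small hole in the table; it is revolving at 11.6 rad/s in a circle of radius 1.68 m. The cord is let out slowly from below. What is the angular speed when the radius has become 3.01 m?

ω₂ ≈ 3.61 rad/s

No torque about the axis ⇒ m r₁² ω₁ = m r₂² ω₂.
ω₂ = ω₁ (r₁/r₂)² = (11.6)(1.68/3.01)² = 3.614 rad/s.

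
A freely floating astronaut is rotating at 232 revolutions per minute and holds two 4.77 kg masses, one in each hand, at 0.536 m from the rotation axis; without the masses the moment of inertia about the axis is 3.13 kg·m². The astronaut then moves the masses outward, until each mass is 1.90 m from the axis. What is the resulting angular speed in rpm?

No external torque acts about the spin axis, so angular momentum is conserved.
I₁ = 3.13 + 2(4.77)(0.536)² = 5.871 kg·m²; I₂ = 3.13 + 2(4.77)(1.90)² = 37.57 kg·m².
ω₂ = I₁ω₁ / I₂ = (5.871)(232 rpm) / (37.57) = 36.25 rpm.

ω₂ ≈ 36.3 rpm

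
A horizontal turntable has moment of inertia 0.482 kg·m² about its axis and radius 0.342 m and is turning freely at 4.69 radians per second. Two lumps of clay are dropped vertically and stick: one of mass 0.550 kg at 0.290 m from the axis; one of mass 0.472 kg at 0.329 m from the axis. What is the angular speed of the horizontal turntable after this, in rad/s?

ω_f ≈ 3.90 rad/s

No external torque acts about the axis; L_before = L_after.
Added inertia Σmr² = (0.550)(0.290)² + (0.472)(0.329)² = 0.09734 kg·m²; I_f = 0.4820 + 0.09734 = 0.5793 kg·m².
ω_f = I_p ω_i / I_f = (0.4820)(4.69) / 0.5793 = 3.902 rad/s.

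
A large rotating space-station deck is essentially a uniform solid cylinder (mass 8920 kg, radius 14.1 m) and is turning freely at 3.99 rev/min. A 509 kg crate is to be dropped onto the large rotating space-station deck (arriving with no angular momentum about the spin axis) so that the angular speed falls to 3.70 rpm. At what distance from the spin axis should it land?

r ≈ 11.7 m

The added mass arrives with no angular momentum about the spin axis, and any external torque about the spin axis is negligible, so the system's angular momentum is conserved.
I_p = ½(8920)(14.1)² = 8.867e+05 kg·m².
I_p ω_i = (I_p + m r²) ω_f ⇒ m r² = I_p(ω_i/ω_f − 1) = 8.867e+05(3.99/3.70 − 1) = 69500 kg·m².
r = √(69500/509) = 11.68 m.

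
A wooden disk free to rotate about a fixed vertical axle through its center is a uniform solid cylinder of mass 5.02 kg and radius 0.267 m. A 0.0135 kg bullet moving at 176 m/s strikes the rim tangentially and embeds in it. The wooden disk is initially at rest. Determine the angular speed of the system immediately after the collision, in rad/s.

|ω_f| ≈ 3.53 rad/s

The axle reaction passes through the axle and exerts no torque about it; angular momentum about the axle is conserved through the impact.
I_p = ½(5.02)(0.267)² = 0.1789 kg·m². Taking the sense of the bullet's angular momentum as positive, L_{bullet} = m v R = (0.0135)(176)(0.267) = 0.6344 kg·m²/s.
L_i = 0 + 0.6344 = 0.6344 kg·m²/s.
After sticking, I_f = I_p + m R² = 0.1789 + (0.0135)(0.267)² = 0.1799 kg·m².
ω_f = L_i / I_f = 0.6344 / 0.1799 = 3.526 rad/s.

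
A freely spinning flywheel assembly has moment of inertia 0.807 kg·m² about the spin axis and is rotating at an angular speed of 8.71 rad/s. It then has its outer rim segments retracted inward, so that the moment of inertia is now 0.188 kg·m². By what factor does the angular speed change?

ω₂/ω₁ ≈ 4.29

Angular momentum about the spin axis is conserved since the torque about it is zero.
ω₂/ω₁ = I₁/I₂ = 0.8070 / 0.1880 = 4.293.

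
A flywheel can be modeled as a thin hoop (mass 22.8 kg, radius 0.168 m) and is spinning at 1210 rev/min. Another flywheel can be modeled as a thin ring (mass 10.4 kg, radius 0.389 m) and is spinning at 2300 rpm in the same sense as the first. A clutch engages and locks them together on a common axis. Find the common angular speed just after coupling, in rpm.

The coupling torques are internal; angular momentum about the shared axis is conserved.
Moments of inertia: I_A = (22.8)(0.168)² = 0.6435 kg·m²; I_B = (10.4)(0.389)² = 1.574 kg·m².
Taking A's sense as positive: L = (0.6435)(1210) + (1.574)(2300) = 4398 kg·m²·rpm.
Combined I = 0.6435 + 1.574 = 2.217 kg·m².
ω_f = L / I = 4398 / 2.217 = 1984 rpm.

|ω_f| ≈ 1980 rpm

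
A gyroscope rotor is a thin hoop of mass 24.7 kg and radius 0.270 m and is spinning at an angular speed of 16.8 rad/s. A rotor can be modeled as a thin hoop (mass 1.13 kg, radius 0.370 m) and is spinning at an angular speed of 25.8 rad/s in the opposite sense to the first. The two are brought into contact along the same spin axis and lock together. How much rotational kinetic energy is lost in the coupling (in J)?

ΔKE lost ≈ 129 J

No external torque acts about the common axis, so total angular momentum is conserved.
Moments of inertia: I_A = (24.7)(0.270)² = 1.801 kg·m²; I_B = (1.13)(0.370)² = 0.1547 kg·m².
Taking A's sense as positive: L = (1.801)(16.8) − (0.1547)(25.8) = 26.26 kg·m²·rad/s.
Combined I = 1.801 + 0.1547 = 1.955 kg·m².
ω_f = L / I = 26.26 / 1.955 = 13.43 rad/s.
KE_i = ½ΣIω² = 305.6 J; KE_f = ½(1.955)(13.43)² = 176.3 J.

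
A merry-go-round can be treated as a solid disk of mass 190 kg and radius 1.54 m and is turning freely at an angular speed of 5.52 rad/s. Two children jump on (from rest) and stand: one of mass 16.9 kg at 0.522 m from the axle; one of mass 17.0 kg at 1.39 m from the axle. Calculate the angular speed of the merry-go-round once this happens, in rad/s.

No external torque acts about the axle; L_before = L_after.
I_p = ½(190)(1.54)² = 225.3 kg·m².
Added inertia Σmr² = (16.9)(0.522)² + (17.0)(1.39)² = 37.45 kg·m²; I_f = 225.3 + 37.45 = 262.8 kg·m².
ω_f = I_p ω_i / I_f = (225.3)(5.52) / 262.8 = 4.733 rad/s.

ω_f ≈ 4.73 rad/s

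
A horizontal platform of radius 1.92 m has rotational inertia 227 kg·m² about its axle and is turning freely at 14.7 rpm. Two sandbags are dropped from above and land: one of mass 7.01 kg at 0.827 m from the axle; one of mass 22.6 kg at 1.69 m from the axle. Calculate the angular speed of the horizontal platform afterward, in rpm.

The added mass arrives with no angular momentum about the axle, and any external torque about the axle is negligible, so the system's angular momentum is conserved.
Added inertia Σmr² = (7.01)(0.827)² + (22.6)(1.69)² = 69.34 kg·m²; I_f = 227.0 + 69.34 = 296.3 kg·m².
ω_f = I_p ω_i / I_f = (227.0)(14.7) / 296.3 = 11.26 rpm.

ω_f ≈ 11.3 rpm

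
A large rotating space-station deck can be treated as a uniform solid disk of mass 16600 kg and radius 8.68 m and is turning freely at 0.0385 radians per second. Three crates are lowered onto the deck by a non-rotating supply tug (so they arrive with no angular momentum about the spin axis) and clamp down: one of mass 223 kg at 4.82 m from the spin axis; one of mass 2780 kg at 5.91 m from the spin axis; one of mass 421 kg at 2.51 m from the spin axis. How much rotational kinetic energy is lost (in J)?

energy lost ≈ 66.6 J

No external torque acts about the spin axis; L_before = L_after.
I_p = ½(16600)(8.68)² = 6.253e+05 kg·m².
Added inertia Σmr² = (223)(4.82)² + (2780)(5.91)² + (421)(2.51)² = 1.049e+05 kg·m²; I_f = 6.253e+05 + 1.049e+05 = 7.303e+05 kg·m².
ω_f = I_p ω_i / I_f = (6.253e+05)(0.0385) / 7.303e+05 = 0.03297 rad/s.
KE_i = ½(6.253e+05)(0.03850 rad/s)² = 463.5 J; KE_f = ½(7.303e+05)(0.03297)² = 396.9 J.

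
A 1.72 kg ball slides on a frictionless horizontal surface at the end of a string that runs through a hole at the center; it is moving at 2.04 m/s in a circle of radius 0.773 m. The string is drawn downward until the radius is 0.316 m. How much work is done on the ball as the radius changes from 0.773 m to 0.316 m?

Central (radial) force ⇒ zero torque about the center ⇒ m v r is constant.
v₂ = v₁ r₁ / r₂ = (2.04)(0.773) / (0.316) = 4.990 m/s.
W = ΔKE = ½m(v₂² − v₁²) = 17.84 J.

W ≈ 17.8 J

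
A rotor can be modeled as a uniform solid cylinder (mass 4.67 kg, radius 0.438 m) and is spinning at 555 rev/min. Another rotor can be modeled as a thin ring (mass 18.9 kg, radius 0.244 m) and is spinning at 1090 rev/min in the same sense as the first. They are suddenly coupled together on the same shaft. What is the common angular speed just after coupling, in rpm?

|ω_f| ≈ 938 rpm

The coupling torques are internal; angular momentum about the shared axis is conserved.
Moments of inertia: I_A = ½(4.67)(0.438)² = 0.4480 kg·m²; I_B = (18.9)(0.244)² = 1.125 kg·m².
Taking A's sense as positive: L = (0.4480)(555) + (1.125)(1090) = 1475 kg·m²·rpm.
Combined I = 0.4480 + 1.125 = 1.573 kg·m².
ω_f = L / I = 1475 / 1.573 = 937.7 rpm.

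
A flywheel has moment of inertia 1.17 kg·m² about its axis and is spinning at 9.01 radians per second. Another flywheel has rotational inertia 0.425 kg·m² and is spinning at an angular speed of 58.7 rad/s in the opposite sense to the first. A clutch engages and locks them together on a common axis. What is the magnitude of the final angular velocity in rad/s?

|ω_f| ≈ 9.03 rad/s

The coupling torques are internal; angular momentum about the shared axis is conserved.
Taking A's sense as positive: L = (1.170)(9.01) − (0.4250)(58.7) = -14.41 kg·m²·rad/s.
Combined I = 1.170 + 0.4250 = 1.595 kg·m².
ω_f = L / I = -14.41 / 1.595 = -9.032 rad/s.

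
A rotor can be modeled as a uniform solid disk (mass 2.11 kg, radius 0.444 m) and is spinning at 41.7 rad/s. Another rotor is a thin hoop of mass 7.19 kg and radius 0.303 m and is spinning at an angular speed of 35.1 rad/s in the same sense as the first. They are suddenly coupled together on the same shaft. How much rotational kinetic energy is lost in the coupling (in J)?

No external torque acts about the common axis, so total angular momentum is conserved.
Moments of inertia: I_A = ½(2.11)(0.444)² = 0.2080 kg·m²; I_B = (7.19)(0.303)² = 0.6601 kg·m².
Taking A's sense as positive: L = (0.2080)(41.7) + (0.6601)(35.1) = 31.84 kg·m²·rad/s.
Combined I = 0.2080 + 0.6601 = 0.8681 kg·m².
ω_f = L / I = 31.84 / 0.8681 = 36.68 rad/s.
KE_i = ½ΣIω² = 587.5 J; KE_f = ½(0.8681)(36.68)² = 584.0 J.

ΔKE lost ≈ 3.44 J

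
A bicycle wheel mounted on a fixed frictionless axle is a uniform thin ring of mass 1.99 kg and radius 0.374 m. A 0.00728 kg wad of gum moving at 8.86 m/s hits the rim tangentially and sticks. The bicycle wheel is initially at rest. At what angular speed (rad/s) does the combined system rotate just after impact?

About the axle the impulsive forces during the collision are internal, so angular momentum about that axis is conserved.
I_p = (1.99)(0.374)² = 0.2784 kg·m². Taking the sense of the wad of gum's angular momentum as positive, L_{wad} = m v R = (0.00728)(8.86)(0.374) = 0.02412 kg·m²/s.
L_i = 0 + 0.02412 = 0.02412 kg·m²/s.
After sticking, I_f = I_p + m R² = 0.2784 + (0.00728)(0.374)² = 0.2794 kg·m².
ω_f = L_i / I_f = 0.02412 / 0.2794 = 0.08635 rad/s.

|ω_f| ≈ 0.0863 rad/s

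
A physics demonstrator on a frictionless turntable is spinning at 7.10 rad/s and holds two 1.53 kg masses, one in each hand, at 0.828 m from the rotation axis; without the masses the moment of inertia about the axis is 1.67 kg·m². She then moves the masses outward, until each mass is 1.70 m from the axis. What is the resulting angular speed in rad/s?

Angular momentum about the spin axis is conserved since the torque about it is zero.
I₁ = 1.67 + 2(1.53)(0.828)² = 3.768 kg·m²; I₂ = 1.67 + 2(1.53)(1.70)² = 10.51 kg·m².
ω₂ = I₁ω₁ / I₂ = (3.768)(7.10 rad/s) / (10.51) = 2.545 rad/s.

ω₂ ≈ 2.54 rad/s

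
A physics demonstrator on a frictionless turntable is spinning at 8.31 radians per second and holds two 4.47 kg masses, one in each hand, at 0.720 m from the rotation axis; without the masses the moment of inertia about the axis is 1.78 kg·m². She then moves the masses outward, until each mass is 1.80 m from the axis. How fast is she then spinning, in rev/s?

No external torque acts about the spin axis, so angular momentum is conserved.
I₁ = 1.78 + 2(4.47)(0.720)² = 6.414 kg·m²; I₂ = 1.78 + 2(4.47)(1.80)² = 30.75 kg·m².
ω₂ = I₁ω₁ / I₂ = (6.414)(8.31 rad/s) / (30.75) = 1.734 rad/s = 0.2759 rev/s.

ω₂ ≈ 0.276 rev/s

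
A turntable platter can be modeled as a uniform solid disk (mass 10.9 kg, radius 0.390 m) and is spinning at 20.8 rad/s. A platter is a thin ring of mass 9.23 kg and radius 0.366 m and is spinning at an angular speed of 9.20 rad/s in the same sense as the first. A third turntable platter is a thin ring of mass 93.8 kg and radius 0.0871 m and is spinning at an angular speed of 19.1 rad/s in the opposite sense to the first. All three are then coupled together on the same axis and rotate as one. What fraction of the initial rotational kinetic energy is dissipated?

fraction ≈ 0.888

The coupling torques are internal; angular momentum about the shared axis is conserved.
Moments of inertia: I_A = ½(10.9)(0.390)² = 0.8289 kg·m²; I_B = (9.23)(0.366)² = 1.236 kg·m²; I_C = (93.8)(0.0871)² = 0.7116 kg·m².
Taking A's sense as positive: L = (0.8289)(20.8) + (1.236)(9.20) − (0.7116)(19.1) = 15.03 kg·m²·rad/s.
Combined I = 0.8289 + 1.236 + 0.7116 = 2.777 kg·m².
ω_f = L / I = 15.03 / 2.777 = 5.411 rad/s.
KE_i = ½ΣIω² = 361.4 J; KE_f = ½(2.777)(5.411)² = 40.65 J.
Fraction dissipated = (KE_i − KE_f)/KE_i = 0.8875.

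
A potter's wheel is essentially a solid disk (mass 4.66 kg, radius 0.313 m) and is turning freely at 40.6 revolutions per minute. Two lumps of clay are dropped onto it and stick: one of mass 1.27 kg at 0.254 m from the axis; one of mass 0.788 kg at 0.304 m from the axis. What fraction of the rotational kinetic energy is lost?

fraction ≈ 0.404

No external torque acts about the axis; L_before = L_after.
I_p = ½(4.66)(0.313)² = 0.2283 kg·m².
Added inertia Σmr² = (1.27)(0.254)² + (0.788)(0.304)² = 0.1548 kg·m²; I_f = 0.2283 + 0.1548 = 0.3830 kg·m².
ω_f = I_p ω_i / I_f = (0.2283)(40.6) / 0.3830 = 24.20 rpm.
KE_i = ½(0.2283)(4.252 rad/s)² = 2.063 J; KE_f = ½(0.3830)(2.534)² = 1.230 J.
Fraction lost = 0.4040.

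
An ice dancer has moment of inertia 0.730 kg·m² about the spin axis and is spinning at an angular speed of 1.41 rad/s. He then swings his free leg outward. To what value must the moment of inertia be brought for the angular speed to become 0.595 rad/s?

Angular momentum about the spin axis is conserved since the torque about it is zero.
I₂ = I₁ω₁ / ω₂ = (0.730)(1.41) / (0.595) = 1.730 kg·m².

I₂ ≈ 1.73 kg·m²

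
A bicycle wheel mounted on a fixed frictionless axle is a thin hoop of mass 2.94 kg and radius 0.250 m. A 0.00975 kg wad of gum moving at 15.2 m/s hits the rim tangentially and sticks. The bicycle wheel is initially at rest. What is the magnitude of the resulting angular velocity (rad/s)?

|ω_f| ≈ 0.201 rad/s

The axle reaction passes through the axle and exerts no torque about it; angular momentum about the axle is conserved through the impact.
I_p = (2.94)(0.250)² = 0.1837 kg·m². Taking the sense of the wad of gum's angular momentum as positive, L_{wad} = m v R = (0.00975)(15.2)(0.250) = 0.03705 kg·m²/s.
L_i = 0 + 0.03705 = 0.03705 kg·m²/s.
After sticking, I_f = I_p + m R² = 0.1837 + (0.00975)(0.250)² = 0.1844 kg·m².
ω_f = L_i / I_f = 0.03705 / 0.1844 = 0.2010 rad/s.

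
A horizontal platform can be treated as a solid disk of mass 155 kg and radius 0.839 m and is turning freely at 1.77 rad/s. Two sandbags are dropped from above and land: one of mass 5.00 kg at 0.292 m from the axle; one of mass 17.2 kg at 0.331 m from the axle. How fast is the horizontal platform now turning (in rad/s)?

No external torque acts about the axle; L_before = L_after.
I_p = ½(155)(0.839)² = 54.55 kg·m².
Added inertia Σmr² = (5.00)(0.292)² + (17.2)(0.331)² = 2.311 kg·m²; I_f = 54.55 + 2.311 = 56.86 kg·m².
ω_f = I_p ω_i / I_f = (54.55)(1.77) / 56.86 = 1.698 rad/s.

ω_f ≈ 1.70 rad/s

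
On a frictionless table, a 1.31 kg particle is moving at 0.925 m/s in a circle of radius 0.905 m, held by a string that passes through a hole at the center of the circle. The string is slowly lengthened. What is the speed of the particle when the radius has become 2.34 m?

Central (radial) force ⇒ zero torque about the center ⇒ m v r is constant.
v₂ = v₁ r₁ / r₂ = (0.925)(0.905) / (2.34) = 0.3577 m/s.

v₂ ≈ 0.358 m/s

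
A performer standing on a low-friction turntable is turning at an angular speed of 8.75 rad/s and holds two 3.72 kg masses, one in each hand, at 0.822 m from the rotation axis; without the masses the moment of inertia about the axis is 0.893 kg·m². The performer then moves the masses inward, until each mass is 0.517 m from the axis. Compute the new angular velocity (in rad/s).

With no external torque about the axis, L is conserved: I₁ω₁ = I₂ω₂.
I₁ = 0.893 + 2(3.72)(0.822)² = 5.920 kg·m²; I₂ = 0.893 + 2(3.72)(0.517)² = 2.882 kg·m².
ω₂ = I₁ω₁ / I₂ = (5.920)(8.75 rad/s) / (2.882) = 17.98 rad/s.

ω₂ ≈ 18.0 rad/s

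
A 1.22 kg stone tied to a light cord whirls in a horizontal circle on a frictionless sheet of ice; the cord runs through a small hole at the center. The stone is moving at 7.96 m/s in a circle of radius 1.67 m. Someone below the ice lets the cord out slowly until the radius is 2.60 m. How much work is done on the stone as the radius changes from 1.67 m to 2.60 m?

Central (radial) force ⇒ zero torque about the center ⇒ m v r is constant.
v₂ = v₁ r₁ / r₂ = (7.96)(1.67) / (2.60) = 5.113 m/s.
W = ΔKE = ½m(v₂² − v₁²) = -22.70 J.

W ≈ -22.7 J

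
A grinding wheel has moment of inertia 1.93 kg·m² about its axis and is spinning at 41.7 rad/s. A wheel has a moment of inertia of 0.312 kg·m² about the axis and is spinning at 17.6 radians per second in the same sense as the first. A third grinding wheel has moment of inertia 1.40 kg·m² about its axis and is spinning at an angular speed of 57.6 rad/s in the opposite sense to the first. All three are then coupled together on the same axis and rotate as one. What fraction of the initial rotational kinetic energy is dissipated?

fraction ≈ 0.999

The coupling torques are internal; angular momentum about the shared axis is conserved.
Taking A's sense as positive: L = (1.930)(41.7) + (0.3120)(17.6) − (1.400)(57.6) = 5.332 kg·m²·rad/s.
Combined I = 1.930 + 0.3120 + 1.400 = 3.642 kg·m².
ω_f = L / I = 5.332 / 3.642 = 1.464 rad/s.
KE_i = ½ΣIω² = 4049 J; KE_f = ½(3.642)(1.464)² = 3.903 J.
Fraction dissipated = (KE_i − KE_f)/KE_i = 0.9990.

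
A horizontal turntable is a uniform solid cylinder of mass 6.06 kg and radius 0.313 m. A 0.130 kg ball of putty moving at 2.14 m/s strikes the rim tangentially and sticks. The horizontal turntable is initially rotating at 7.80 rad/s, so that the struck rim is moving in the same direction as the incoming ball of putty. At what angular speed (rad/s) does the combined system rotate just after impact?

|ω_f| ≈ 7.76 rad/s

The axle reaction passes through the axle and exerts no torque about it; angular momentum about the axle is conserved through the impact.
I_p = ½(6.06)(0.313)² = 0.2968 kg·m². Taking the sense of the ball of putty's angular momentum as positive, L_{ball} = m v R = (0.130)(2.14)(0.313) = 0.08708 kg·m²/s.
L_i = +I_p ω_p + m v R = +(0.2968)(7.80) + 0.08708 = 2.402 kg·m²/s.
After sticking, I_f = I_p + m R² = 0.2968 + (0.130)(0.313)² = 0.3096 kg·m².
ω_f = L_i / I_f = 2.402 / 0.3096 = 7.760 rad/s.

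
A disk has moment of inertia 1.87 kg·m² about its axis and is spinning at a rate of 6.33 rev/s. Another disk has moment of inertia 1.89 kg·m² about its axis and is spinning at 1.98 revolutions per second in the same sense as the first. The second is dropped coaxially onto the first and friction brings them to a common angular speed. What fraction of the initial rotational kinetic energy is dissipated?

The coupling torques are internal; angular momentum about the shared axis is conserved.
Taking A's sense as positive: L = (1.870)(6.33) + (1.890)(1.98) = 15.58 kg·m²·rev/s.
Combined I = 1.870 + 1.890 = 3.760 kg·m².
ω_f = L / I = 15.58 / 3.760 = 4.143 rev/s.
KE_i = ½ΣIω² = 1625 J; KE_f = ½(3.760)(26.03)² = 1274 J.
Fraction dissipated = (KE_i − KE_f)/KE_i = 0.2160.

fraction ≈ 0.216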